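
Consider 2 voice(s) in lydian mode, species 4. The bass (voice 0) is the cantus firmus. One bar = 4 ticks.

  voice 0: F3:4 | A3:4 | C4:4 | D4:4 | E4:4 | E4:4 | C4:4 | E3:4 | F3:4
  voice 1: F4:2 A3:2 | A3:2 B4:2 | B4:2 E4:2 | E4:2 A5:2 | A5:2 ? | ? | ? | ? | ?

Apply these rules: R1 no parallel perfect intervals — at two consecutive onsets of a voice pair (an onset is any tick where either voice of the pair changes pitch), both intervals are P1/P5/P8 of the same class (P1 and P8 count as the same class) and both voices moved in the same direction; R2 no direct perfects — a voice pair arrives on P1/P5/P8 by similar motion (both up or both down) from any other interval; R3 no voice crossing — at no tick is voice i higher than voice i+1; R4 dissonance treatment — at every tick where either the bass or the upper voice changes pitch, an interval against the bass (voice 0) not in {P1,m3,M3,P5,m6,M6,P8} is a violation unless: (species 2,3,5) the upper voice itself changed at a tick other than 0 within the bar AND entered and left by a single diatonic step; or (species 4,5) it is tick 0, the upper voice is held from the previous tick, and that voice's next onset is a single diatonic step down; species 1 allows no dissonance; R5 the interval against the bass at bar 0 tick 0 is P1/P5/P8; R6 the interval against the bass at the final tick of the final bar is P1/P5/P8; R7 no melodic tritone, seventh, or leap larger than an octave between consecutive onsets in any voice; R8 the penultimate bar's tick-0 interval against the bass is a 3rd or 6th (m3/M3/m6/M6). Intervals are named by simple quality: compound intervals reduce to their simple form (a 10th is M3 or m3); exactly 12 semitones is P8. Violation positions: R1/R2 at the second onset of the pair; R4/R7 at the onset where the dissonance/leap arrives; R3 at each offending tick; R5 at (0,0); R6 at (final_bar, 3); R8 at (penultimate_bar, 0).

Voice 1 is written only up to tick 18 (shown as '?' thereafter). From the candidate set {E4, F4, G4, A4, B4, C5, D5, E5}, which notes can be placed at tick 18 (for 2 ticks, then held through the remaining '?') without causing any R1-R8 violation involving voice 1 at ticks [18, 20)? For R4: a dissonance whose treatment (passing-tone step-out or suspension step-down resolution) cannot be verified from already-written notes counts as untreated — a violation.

E4: violates R7
F4: violates R4,R7
G4: violates R7
A4: violates R4
B4: violates R7
C5: legal
D5: violates R4
E5: legal

{C5, E5}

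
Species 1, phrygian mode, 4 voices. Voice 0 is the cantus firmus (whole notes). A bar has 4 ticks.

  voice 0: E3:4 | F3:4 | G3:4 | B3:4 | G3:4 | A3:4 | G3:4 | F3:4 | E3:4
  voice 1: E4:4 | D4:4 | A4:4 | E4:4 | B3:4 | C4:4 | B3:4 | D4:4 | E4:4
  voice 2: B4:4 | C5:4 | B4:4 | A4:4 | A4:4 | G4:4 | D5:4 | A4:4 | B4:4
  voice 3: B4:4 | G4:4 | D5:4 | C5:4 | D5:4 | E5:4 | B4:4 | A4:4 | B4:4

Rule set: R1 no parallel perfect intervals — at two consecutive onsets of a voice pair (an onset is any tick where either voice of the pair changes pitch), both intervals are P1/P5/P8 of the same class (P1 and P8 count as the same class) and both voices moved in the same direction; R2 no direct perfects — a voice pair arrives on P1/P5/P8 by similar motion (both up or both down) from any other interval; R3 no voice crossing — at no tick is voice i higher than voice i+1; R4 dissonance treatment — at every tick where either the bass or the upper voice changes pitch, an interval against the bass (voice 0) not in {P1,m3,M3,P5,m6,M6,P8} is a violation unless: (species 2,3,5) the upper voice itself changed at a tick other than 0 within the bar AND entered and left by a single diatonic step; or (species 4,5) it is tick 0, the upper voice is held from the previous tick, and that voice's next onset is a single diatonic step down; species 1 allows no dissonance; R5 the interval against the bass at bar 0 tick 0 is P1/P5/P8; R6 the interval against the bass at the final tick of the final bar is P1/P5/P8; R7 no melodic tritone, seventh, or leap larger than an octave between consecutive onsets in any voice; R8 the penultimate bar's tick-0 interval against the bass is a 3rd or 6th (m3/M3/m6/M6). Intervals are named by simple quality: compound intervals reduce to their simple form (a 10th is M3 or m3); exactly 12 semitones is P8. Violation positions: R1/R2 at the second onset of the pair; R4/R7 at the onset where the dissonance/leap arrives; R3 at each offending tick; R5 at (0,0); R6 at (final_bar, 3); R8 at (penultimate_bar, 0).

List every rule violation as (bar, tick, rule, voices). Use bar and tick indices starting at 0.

(1, 0, R1, (0, 2))
(1, 0, R3, (2, 3))
(1, 0, R4, (0, 3))
(1, 1, R3, (2, 3))
(1, 2, R3, (2, 3))
(1, 3, R3, (2, 3))
(2, 0, R2, (0, 3))
(2, 0, R4, (0, 1))
(3, 0, R4, (0, 1))
(3, 0, R4, (0, 2))
(3, 0, R4, (0, 3))
(4, 0, R4, (0, 2))
(5, 0, R1, (0, 3))
(5, 0, R4, (0, 2))
(6, 0, R2, (1, 3))
(6, 0, R3, (2, 3))
(6, 1, R3, (2, 3))
(6, 2, R3, (2, 3))
(6, 3, R3, (2, 3))
(7, 0, R2, (2, 3))
(8, 0, R1, (1, 2))
(8, 0, R1, (1, 3))
(8, 0, R1, (2, 3))

bar 0: v0=E3 v1=E4 v2=B4 v3=B4 downbeat P5
bar 1: v0=F3 v1=D4 v2=C5 v3=G4 downbeat M2
bar 2: v0=G3 v1=A4 v2=B4 v3=D5 downbeat P5
bar 3: v0=B3 v1=E4 v2=A4 v3=C5 downbeat m2
bar 4: v0=G3 v1=B3 v2=A4 v3=D5 downbeat P5
bar 5: v0=A3 v1=C4 v2=G4 v3=E5 downbeat P5
bar 6: v0=G3 v1=B3 v2=D5 v3=B4 downbeat M3
bar 7: v0=F3 v1=D4 v2=A4 v3=A4 downbeat M3
bar 8: v0=E3 v1=E4 v2=B4 v3=B4 downbeat P5
  -> R1 @ bar 1 tick 0 v(0, 2): E3/B4 P5 -> F3/C5 P5 similar
  -> R3 @ bar 1 tick 0 v(2, 3): C5 above G4
  -> R4 @ bar 1 tick 0 v(0, 3): F3/G4 M2 untreated
  -> R3 @ bar 1 tick 1 v(2, 3): C5 above G4
  -> R3 @ bar 1 tick 2 v(2, 3): C5 above G4
  -> R3 @ bar 1 tick 3 v(2, 3): C5 above G4
  -> R2 @ bar 2 tick 0 v(0, 3): F3/G4 M2 -> G3/D5 P5 similar
  -> R4 @ bar 2 tick 0 v(0, 1): G3/A4 M2 untreated
  -> R4 @ bar 3 tick 0 v(0, 1): B3/E4 P4 untreated
  -> R4 @ bar 3 tick 0 v(0, 2): B3/A4 m7 untreated
  -> R4 @ bar 3 tick 0 v(0, 3): B3/C5 m2 untreated
  -> R4 @ bar 4 tick 0 v(0, 2): G3/A4 M2 untreated
  -> R1 @ bar 5 tick 0 v(0, 3): G3/D5 P5 -> A3/E5 P5 similar
  -> R4 @ bar 5 tick 0 v(0, 2): A3/G4 m7 untreated
  -> R2 @ bar 6 tick 0 v(1, 3): C4/E5 M3 -> B3/B4 P8 similar
  -> R3 @ bar 6 tick 0 v(2, 3): D5 above B4
  -> R3 @ bar 6 tick 1 v(2, 3): D5 above B4
  -> R3 @ bar 6 tick 2 v(2, 3): D5 above B4
  -> R3 @ bar 6 tick 3 v(2, 3): D5 above B4
  -> R2 @ bar 7 tick 0 v(2, 3): D5/B4 m3 -> A4/A4 P1 similar
  -> R1 @ bar 8 tick 0 v(1, 2): D4/A4 P5 -> E4/B4 P5 similar
  -> R1 @ bar 8 tick 0 v(1, 3): D4/A4 P5 -> E4/B4 P5 similar
  -> R1 @ bar 8 tick 0 v(2, 3): A4/A4 P1 -> B4/B4 P1 similar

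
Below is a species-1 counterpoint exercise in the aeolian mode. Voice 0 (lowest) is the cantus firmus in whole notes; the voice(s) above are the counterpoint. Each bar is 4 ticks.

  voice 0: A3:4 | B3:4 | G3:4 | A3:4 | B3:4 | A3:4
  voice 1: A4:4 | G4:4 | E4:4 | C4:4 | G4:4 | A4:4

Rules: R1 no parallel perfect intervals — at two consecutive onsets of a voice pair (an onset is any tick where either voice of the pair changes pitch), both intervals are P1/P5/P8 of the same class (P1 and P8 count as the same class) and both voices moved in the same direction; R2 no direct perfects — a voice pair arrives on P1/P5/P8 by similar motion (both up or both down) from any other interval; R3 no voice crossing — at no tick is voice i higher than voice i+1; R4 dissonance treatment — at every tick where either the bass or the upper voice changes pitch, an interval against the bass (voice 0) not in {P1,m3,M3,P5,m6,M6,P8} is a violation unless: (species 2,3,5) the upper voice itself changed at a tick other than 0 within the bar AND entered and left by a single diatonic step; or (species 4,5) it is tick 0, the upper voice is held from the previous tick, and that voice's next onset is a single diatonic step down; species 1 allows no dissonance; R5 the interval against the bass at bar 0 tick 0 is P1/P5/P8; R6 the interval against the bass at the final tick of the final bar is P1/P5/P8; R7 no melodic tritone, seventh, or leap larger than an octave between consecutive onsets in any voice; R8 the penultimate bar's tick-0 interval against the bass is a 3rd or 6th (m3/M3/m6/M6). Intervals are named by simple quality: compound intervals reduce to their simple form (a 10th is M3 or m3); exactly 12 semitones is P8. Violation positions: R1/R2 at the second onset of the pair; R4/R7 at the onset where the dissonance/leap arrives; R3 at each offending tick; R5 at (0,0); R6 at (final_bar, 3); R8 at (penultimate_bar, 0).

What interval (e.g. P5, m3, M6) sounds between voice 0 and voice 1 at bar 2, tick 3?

M6

voice 0=G3 voice 1=E4 -> M6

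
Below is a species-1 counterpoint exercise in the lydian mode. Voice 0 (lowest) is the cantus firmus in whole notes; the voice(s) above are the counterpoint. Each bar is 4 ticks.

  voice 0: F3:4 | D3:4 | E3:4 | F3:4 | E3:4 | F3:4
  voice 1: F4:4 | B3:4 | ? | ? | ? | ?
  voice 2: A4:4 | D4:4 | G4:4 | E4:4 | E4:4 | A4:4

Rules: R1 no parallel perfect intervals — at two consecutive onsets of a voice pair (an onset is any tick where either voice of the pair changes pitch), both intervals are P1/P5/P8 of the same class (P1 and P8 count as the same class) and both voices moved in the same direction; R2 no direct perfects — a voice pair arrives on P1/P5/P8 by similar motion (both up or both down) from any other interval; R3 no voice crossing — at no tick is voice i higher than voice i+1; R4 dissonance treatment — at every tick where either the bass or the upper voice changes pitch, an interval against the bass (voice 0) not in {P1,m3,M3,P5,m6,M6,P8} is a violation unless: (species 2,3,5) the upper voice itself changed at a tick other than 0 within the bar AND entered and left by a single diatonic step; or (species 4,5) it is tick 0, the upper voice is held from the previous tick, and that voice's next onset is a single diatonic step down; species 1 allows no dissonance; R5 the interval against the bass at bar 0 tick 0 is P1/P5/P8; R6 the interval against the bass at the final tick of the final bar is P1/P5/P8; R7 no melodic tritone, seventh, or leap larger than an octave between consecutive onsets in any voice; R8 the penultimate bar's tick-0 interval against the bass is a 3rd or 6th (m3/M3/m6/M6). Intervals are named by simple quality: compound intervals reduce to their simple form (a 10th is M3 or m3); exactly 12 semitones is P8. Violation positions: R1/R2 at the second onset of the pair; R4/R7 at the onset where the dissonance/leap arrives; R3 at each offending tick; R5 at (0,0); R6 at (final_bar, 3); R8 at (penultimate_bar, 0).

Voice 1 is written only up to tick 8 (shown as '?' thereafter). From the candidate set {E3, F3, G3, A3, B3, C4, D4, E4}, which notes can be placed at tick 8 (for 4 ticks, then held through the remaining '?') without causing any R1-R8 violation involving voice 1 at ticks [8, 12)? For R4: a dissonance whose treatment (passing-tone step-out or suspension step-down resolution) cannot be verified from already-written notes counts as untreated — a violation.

E3: legal
F3: violates R4,R7
G3: legal
A3: violates R4
B3: legal
C4: violates R2
D4: violates R4
E4: violates R2

{B3, E3, G3}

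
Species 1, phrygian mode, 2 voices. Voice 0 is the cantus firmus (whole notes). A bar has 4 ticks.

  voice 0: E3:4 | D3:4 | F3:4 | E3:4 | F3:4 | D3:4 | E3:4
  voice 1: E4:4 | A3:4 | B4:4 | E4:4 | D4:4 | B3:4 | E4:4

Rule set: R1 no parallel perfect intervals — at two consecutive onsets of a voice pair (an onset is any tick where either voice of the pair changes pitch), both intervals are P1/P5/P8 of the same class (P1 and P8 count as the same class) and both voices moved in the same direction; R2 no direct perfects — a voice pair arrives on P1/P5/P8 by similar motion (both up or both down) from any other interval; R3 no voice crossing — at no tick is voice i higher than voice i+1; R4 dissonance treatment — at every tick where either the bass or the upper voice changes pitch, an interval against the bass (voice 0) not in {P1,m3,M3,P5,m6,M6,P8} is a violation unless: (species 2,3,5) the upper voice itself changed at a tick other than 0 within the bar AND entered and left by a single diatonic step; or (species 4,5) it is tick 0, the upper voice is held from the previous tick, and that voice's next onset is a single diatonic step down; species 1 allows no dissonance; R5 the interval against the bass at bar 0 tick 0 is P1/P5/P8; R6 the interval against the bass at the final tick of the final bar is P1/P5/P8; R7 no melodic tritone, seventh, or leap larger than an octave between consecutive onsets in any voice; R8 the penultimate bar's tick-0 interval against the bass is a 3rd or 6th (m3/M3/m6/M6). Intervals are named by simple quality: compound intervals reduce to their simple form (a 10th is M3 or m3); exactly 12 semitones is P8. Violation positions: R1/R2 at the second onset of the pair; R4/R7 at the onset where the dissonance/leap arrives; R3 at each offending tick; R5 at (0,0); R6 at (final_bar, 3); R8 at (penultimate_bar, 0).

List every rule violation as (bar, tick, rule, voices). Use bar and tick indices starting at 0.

bar 0: v0=E3 v1=E4 downbeat P8
bar 1: v0=D3 v1=A3 downbeat P5
bar 2: v0=F3 v1=B4 downbeat TT
bar 3: v0=E3 v1=E4 downbeat P8
bar 4: v0=F3 v1=D4 downbeat M6
bar 5: v0=D3 v1=B3 downbeat M6
bar 6: v0=E3 v1=E4 downbeat P8
  -> R2 @ bar 1 tick 0 v(0, 1): E3/E4 P8 -> D3/A3 P5 similar
  -> R4 @ bar 2 tick 0 v(0, 1): F3/B4 TT untreated
  -> R7 @ bar 2 tick 0 v(1,): A3->B4 leap 14st
  -> R2 @ bar 3 tick 0 v(0, 1): F3/B4 TT -> E3/E4 P8 similar
  -> R2 @ bar 6 tick 0 v(0, 1): D3/B3 M6 -> E3/E4 P8 similar

(1, 0, R2, (0, 1))
(2, 0, R4, (0, 1))
(2, 0, R7, (1,))
(3, 0, R2, (0, 1))
(6, 0, R2, (0, 1))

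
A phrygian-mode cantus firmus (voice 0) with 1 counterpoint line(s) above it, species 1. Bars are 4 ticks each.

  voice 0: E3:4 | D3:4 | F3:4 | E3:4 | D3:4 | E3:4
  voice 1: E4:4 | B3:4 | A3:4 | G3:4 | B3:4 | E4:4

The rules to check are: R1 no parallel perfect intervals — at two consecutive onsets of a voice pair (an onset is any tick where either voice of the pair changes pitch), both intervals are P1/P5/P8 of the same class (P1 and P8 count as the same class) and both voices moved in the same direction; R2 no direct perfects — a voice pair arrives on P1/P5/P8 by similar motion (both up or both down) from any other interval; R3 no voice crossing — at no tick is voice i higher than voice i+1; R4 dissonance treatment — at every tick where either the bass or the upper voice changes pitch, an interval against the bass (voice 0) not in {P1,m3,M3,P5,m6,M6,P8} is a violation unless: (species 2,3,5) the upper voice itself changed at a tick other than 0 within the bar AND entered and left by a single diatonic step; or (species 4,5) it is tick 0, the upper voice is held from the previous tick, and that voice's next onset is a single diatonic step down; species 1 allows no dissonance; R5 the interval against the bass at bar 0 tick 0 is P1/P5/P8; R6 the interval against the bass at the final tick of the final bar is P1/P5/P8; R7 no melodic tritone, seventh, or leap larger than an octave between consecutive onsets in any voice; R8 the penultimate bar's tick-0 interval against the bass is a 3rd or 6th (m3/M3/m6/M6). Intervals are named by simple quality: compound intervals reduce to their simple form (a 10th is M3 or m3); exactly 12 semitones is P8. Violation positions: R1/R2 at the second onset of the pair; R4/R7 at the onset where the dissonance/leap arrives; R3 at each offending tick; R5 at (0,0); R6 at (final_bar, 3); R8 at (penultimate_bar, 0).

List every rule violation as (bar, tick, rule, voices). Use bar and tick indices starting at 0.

bar 0: v0=E3 v1=E4 downbeat P8
bar 1: v0=D3 v1=B3 downbeat M6
bar 2: v0=F3 v1=A3 downbeat M3
bar 3: v0=E3 v1=G3 downbeat m3
bar 4: v0=D3 v1=B3 downbeat M6
bar 5: v0=E3 v1=E4 downbeat P8
  -> R2 @ bar 5 tick 0 v(0, 1): D3/B3 M6 -> E3/E4 P8 similar

(5, 0, R2, (0, 1))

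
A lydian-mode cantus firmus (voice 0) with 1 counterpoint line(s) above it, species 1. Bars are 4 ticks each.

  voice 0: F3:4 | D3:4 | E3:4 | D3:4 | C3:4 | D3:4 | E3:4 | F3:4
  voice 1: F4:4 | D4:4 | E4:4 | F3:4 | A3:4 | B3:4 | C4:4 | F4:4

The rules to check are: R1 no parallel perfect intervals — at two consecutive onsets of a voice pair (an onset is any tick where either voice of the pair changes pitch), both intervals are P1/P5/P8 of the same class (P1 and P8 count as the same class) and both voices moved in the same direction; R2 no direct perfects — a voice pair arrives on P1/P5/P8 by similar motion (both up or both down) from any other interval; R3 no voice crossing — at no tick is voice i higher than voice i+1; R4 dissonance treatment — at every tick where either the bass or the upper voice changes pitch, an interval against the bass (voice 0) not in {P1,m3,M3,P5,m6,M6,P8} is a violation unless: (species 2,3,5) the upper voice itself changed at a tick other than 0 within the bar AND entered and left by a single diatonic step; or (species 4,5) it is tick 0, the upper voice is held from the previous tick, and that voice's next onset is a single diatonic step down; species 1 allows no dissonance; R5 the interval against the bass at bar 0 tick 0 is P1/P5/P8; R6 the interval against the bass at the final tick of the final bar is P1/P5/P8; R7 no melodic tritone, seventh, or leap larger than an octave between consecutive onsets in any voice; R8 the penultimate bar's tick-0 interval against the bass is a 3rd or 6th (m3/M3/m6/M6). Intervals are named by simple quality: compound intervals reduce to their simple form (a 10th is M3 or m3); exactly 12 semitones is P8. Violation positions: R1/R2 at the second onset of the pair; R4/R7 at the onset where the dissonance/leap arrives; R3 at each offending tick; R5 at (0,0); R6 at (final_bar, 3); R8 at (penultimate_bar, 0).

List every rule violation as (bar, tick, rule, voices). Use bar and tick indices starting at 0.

(1, 0, R1, (0, 1))
(2, 0, R1, (0, 1))
(3, 0, R7, (1,))
(7, 0, R2, (0, 1))

bar 0: v0=F3 v1=F4 downbeat P8
bar 1: v0=D3 v1=D4 downbeat P8
bar 2: v0=E3 v1=E4 downbeat P8
bar 3: v0=D3 v1=F3 downbeat m3
bar 4: v0=C3 v1=A3 downbeat M6
bar 5: v0=D3 v1=B3 downbeat M6
bar 6: v0=E3 v1=C4 downbeat m6
bar 7: v0=F3 v1=F4 downbeat P8
  -> R1 @ bar 1 tick 0 v(0, 1): F3/F4 P8 -> D3/D4 P8 similar
  -> R1 @ bar 2 tick 0 v(0, 1): D3/D4 P8 -> E3/E4 P8 similar
  -> R7 @ bar 3 tick 0 v(1,): E4->F3 leap 11st
  -> R2 @ bar 7 tick 0 v(0, 1): E3/C4 m6 -> F3/F4 P8 similar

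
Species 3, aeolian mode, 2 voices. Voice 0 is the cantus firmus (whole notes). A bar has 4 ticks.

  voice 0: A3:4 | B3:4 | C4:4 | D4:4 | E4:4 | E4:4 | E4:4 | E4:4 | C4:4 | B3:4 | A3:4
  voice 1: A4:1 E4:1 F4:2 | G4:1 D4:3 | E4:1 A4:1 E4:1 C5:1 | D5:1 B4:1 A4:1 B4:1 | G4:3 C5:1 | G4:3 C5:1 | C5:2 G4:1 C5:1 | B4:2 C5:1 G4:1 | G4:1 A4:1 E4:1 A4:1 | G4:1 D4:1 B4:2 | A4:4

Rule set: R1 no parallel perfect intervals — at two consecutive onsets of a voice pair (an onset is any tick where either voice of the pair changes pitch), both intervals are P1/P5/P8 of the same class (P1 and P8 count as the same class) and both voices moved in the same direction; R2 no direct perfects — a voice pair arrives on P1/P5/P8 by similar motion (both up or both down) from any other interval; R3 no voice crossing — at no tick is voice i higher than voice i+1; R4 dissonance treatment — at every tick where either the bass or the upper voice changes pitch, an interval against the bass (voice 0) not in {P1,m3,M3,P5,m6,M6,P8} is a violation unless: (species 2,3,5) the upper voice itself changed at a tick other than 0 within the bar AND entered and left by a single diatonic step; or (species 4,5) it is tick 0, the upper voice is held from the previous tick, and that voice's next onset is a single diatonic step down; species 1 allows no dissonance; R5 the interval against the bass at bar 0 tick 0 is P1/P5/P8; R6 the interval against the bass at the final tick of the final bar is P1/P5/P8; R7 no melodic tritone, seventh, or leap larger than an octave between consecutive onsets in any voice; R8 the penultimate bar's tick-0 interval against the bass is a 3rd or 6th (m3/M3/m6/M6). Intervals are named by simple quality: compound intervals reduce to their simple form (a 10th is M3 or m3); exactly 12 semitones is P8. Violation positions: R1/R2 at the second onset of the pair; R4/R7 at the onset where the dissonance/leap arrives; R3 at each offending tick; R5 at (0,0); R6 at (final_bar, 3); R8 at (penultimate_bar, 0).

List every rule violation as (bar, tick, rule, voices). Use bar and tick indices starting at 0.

(3, 0, R1, (0, 1))
(10, 0, R1, (0, 1))

bar 0: v0=A3 v1=A4 downbeat P8
bar 1: v0=B3 v1=G4 downbeat m6
bar 2: v0=C4 v1=E4 downbeat M3
bar 3: v0=D4 v1=D5 downbeat P8
bar 4: v0=E4 v1=G4 downbeat m3
bar 5: v0=E4 v1=G4 downbeat m3
bar 6: v0=E4 v1=C5 downbeat m6
bar 7: v0=E4 v1=B4 downbeat P5
bar 8: v0=C4 v1=G4 downbeat P5
bar 9: v0=B3 v1=G4 downbeat m6
bar 10: v0=A3 v1=A4 downbeat P8
  -> R1 @ bar 3 tick 0 v(0, 1): C4/C5 P8 -> D4/D5 P8 similar
  -> R1 @ bar 10 tick 0 v(0, 1): B3/B4 P8 -> A3/A4 P8 similar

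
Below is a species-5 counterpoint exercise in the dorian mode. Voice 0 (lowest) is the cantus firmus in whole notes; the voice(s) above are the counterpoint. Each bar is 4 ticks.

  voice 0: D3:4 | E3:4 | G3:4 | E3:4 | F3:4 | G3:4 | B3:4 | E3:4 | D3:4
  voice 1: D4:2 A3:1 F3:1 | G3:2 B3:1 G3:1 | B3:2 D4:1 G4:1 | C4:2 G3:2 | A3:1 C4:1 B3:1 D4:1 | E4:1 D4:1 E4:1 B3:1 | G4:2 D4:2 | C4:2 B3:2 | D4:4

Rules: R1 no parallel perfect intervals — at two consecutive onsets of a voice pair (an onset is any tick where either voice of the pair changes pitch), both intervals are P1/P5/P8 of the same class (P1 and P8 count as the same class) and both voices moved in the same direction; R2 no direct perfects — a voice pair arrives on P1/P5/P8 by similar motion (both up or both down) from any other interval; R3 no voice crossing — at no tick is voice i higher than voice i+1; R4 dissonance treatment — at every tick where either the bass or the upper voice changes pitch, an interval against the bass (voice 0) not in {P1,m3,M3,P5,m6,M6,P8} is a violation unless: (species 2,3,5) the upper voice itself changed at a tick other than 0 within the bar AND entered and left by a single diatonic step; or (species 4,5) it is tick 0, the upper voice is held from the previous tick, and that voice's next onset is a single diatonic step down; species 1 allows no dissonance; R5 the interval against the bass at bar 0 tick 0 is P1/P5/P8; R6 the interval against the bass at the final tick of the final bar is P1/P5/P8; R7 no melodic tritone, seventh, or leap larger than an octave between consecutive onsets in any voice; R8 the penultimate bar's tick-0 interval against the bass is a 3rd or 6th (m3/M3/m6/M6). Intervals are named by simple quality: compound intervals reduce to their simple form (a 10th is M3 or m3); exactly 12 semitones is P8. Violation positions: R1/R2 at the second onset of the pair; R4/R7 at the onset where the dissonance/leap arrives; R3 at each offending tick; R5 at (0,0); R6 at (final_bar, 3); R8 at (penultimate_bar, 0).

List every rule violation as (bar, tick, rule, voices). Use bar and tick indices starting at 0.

bar 0: v0=D3 v1=D4 downbeat P8
bar 1: v0=E3 v1=G3 downbeat m3
bar 2: v0=G3 v1=B3 downbeat M3
bar 3: v0=E3 v1=C4 downbeat m6
bar 4: v0=F3 v1=A3 downbeat M3
bar 5: v0=G3 v1=E4 downbeat M6
bar 6: v0=B3 v1=G4 downbeat m6
bar 7: v0=E3 v1=C4 downbeat m6
bar 8: v0=D3 v1=D4 downbeat P8
  -> R4 @ bar 4 tick 2 v(0, 1): F3/B3 TT untreated

(4, 2, R4, (0, 1))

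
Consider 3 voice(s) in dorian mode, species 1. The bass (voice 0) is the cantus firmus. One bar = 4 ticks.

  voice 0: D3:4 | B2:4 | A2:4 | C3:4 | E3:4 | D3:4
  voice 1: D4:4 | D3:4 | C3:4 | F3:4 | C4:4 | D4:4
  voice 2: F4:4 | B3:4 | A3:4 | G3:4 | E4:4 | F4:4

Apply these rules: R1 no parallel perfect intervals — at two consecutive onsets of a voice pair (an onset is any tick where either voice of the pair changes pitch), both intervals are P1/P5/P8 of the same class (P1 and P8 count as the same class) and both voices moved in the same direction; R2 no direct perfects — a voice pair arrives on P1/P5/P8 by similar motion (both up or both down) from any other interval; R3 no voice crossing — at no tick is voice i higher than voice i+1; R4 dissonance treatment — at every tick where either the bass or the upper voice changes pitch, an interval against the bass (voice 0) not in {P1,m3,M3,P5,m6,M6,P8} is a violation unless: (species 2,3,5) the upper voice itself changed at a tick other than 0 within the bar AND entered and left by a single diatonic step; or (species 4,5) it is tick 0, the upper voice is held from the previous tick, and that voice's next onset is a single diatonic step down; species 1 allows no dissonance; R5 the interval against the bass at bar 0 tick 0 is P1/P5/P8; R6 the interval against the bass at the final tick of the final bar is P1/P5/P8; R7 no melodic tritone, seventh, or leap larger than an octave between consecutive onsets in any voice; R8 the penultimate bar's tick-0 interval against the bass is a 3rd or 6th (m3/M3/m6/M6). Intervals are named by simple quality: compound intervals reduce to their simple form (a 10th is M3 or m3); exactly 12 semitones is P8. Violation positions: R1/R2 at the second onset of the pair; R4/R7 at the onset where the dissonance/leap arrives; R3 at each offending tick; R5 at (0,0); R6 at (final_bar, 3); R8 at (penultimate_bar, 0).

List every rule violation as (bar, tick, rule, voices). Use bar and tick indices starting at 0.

(0, 0, R5, (0, 2))
(1, 0, R2, (0, 2))
(1, 0, R7, (2,))
(2, 0, R1, (0, 2))
(3, 0, R4, (0, 1))
(4, 0, R2, (0, 2))
(4, 0, R8, (0, 2))
(5, 3, R6, (0, 2))

bar 0: v0=D3 v1=D4 v2=F4 downbeat m3
bar 1: v0=B2 v1=D3 v2=B3 downbeat P8
bar 2: v0=A2 v1=C3 v2=A3 downbeat P8
bar 3: v0=C3 v1=F3 v2=G3 downbeat P5
bar 4: v0=E3 v1=C4 v2=E4 downbeat P8
bar 5: v0=D3 v1=D4 v2=F4 downbeat m3
  -> R5 @ bar 0 tick 0 v(0, 2): opens on m3
  -> R2 @ bar 1 tick 0 v(0, 2): D3/F4 m3 -> B2/B3 P8 similar
  -> R7 @ bar 1 tick 0 v(2,): F4->B3 leap 6st
  -> R1 @ bar 2 tick 0 v(0, 2): B2/B3 P8 -> A2/A3 P8 similar
  -> R4 @ bar 3 tick 0 v(0, 1): C3/F3 P4 untreated
  -> R2 @ bar 4 tick 0 v(0, 2): C3/G3 P5 -> E3/E4 P8 similar
  -> R8 @ bar 4 tick 0 v(0, 2): penult P8 not 3rd/6th
  -> R6 @ bar 5 tick 3 v(0, 2): closes on m3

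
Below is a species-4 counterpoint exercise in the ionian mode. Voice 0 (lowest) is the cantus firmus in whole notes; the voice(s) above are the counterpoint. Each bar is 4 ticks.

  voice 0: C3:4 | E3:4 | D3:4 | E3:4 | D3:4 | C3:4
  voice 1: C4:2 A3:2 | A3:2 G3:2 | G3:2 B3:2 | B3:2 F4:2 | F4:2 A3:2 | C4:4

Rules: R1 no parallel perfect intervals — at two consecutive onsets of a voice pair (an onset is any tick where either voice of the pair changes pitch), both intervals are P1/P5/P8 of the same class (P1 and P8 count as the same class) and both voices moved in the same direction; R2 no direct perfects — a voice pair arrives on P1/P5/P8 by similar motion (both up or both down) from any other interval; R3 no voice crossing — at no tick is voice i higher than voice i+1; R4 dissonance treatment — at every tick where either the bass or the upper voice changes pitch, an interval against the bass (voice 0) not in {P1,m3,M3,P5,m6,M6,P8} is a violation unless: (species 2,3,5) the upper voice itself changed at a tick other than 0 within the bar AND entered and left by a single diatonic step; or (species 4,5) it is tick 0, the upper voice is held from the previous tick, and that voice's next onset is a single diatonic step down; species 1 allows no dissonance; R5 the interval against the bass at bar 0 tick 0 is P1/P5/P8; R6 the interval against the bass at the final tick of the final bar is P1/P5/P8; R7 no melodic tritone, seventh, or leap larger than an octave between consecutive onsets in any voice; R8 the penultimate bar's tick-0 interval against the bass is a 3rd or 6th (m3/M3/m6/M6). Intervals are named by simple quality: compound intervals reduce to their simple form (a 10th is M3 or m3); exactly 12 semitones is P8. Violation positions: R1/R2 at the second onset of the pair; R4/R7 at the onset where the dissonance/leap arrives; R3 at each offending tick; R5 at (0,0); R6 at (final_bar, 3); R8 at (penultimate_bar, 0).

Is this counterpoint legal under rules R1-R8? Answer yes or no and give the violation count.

No (3 violations)

bar 0: v0=C3 v1=C4 (P8)
bar 1: v0=E3 v1=A3 (P4)
bar 2: v0=D3 v1=G3 (P4)
bar 3: v0=E3 v1=B3 (P5)
bar 4: v0=D3 v1=F4 (m3)
bar 5: v0=C3 v1=C4 (P8)
  R4 @ bar2.0: D3/G3 P4 untreated
  R4 @ bar3.2: E3/F4 m2 untreated
  R7 @ bar3.2: B3->F4 leap 6st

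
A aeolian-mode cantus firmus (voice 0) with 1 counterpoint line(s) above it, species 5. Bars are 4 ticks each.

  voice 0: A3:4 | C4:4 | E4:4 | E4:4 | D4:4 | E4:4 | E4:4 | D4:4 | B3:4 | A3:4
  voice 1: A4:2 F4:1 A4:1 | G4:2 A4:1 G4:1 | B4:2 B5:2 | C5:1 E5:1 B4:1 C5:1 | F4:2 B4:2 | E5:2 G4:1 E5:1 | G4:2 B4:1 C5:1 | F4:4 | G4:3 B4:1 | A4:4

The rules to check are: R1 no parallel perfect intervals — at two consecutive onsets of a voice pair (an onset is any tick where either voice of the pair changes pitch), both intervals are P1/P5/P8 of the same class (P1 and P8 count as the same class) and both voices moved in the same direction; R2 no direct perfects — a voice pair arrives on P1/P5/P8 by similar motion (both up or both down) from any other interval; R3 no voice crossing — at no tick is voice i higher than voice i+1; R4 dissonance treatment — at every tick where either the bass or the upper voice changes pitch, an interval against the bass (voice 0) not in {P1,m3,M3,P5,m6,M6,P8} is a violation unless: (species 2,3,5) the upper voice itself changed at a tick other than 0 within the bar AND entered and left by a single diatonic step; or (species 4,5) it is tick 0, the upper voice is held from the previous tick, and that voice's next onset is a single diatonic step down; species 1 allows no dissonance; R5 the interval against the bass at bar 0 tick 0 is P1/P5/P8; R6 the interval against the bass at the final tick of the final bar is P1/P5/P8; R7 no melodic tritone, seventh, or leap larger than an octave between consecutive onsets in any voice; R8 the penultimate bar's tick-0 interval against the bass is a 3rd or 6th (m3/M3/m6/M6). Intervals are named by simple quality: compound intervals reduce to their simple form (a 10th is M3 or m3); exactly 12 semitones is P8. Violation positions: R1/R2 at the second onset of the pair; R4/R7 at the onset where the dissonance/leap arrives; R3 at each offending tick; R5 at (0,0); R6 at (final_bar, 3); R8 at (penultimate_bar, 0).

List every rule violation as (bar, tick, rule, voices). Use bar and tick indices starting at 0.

bar 0: v0=A3 v1=A4 downbeat P8
bar 1: v0=C4 v1=G4 downbeat P5
bar 2: v0=E4 v1=B4 downbeat P5
bar 3: v0=E4 v1=C5 downbeat m6
bar 4: v0=D4 v1=F4 downbeat m3
bar 5: v0=E4 v1=E5 downbeat P8
bar 6: v0=E4 v1=G4 downbeat m3
bar 7: v0=D4 v1=F4 downbeat m3
bar 8: v0=B3 v1=G4 downbeat m6
bar 9: v0=A3 v1=A4 downbeat P8
  -> R1 @ bar 2 tick 0 v(0, 1): C4/G4 P5 -> E4/B4 P5 similar
  -> R7 @ bar 3 tick 0 v(1,): B5->C5 leap 11st
  -> R7 @ bar 4 tick 2 v(1,): F4->B4 leap 6st
  -> R2 @ bar 5 tick 0 v(0, 1): D4/B4 M6 -> E4/E5 P8 similar
  -> R1 @ bar 9 tick 0 v(0, 1): B3/B4 P8 -> A3/A4 P8 similar

(2, 0, R1, (0, 1))
(3, 0, R7, (1,))
(4, 2, R7, (1,))
(5, 0, R2, (0, 1))
(9, 0, R1, (0, 1))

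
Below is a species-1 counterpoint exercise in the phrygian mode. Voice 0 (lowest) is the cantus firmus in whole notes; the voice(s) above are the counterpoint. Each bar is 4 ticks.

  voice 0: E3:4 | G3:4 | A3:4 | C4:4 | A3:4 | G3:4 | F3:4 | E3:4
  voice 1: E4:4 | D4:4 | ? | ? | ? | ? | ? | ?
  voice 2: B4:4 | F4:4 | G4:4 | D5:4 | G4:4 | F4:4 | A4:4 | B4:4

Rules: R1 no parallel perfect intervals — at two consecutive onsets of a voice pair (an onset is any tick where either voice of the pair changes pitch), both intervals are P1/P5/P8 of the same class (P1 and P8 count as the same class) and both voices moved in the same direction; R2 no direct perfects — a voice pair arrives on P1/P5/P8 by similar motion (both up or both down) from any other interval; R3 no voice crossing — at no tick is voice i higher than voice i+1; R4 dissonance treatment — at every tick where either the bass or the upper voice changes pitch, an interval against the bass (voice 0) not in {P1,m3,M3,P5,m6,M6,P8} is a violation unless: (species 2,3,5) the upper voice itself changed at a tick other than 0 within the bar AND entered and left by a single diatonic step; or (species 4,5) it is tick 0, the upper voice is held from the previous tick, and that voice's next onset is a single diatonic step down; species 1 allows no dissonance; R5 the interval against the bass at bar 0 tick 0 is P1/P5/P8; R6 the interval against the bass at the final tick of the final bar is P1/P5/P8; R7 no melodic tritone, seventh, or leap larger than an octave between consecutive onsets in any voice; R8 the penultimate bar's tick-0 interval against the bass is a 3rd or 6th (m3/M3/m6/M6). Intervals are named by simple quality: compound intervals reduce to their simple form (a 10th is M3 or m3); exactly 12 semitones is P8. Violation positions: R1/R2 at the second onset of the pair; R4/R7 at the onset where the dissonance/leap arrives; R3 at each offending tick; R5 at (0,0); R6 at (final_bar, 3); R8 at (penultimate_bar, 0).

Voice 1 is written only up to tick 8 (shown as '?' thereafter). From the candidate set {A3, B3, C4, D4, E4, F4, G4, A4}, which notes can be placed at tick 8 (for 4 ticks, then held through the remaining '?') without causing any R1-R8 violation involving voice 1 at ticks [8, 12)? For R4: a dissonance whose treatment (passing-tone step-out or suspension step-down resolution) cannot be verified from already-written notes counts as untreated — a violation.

A3: legal
B3: violates R4
C4: legal
D4: violates R4
E4: violates R1
F4: legal
G4: violates R2,R4
A4: violates R2,R3

{A3, C4, F4}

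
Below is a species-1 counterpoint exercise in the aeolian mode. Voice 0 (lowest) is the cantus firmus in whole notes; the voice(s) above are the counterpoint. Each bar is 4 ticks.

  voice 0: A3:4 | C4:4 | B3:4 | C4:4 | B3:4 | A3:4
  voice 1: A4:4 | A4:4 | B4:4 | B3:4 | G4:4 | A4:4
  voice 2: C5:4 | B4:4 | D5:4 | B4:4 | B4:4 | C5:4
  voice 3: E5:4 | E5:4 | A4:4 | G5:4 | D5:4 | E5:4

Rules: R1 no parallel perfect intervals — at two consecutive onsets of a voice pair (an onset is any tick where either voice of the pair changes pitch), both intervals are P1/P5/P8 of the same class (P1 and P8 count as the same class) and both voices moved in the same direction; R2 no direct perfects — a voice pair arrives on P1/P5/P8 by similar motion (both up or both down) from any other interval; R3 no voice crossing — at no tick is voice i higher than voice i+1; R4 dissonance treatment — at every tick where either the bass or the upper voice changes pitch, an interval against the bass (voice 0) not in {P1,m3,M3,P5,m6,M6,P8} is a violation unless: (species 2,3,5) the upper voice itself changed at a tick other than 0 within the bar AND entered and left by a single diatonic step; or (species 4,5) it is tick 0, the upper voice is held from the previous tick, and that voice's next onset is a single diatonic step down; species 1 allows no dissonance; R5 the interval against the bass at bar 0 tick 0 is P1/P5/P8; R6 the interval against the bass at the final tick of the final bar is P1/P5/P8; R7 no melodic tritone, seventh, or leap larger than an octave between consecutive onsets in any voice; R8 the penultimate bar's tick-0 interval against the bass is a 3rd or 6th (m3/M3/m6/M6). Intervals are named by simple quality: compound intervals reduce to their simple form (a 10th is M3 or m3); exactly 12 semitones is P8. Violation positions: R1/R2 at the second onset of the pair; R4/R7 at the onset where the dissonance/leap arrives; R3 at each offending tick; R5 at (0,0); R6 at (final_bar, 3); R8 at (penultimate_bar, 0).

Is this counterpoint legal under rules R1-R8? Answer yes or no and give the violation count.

bar 0: v0=A3 v1=A4 v2=C5 v3=E5 (P5)
bar 1: v0=C4 v1=A4 v2=B4 v3=E5 (M3)
bar 2: v0=B3 v1=B4 v2=D5 v3=A4 (m7)
bar 3: v0=C4 v1=B3 v2=B4 v3=G5 (P5)
bar 4: v0=B3 v1=G4 v2=B4 v3=D5 (m3)
bar 5: v0=A3 v1=A4 v2=C5 v3=E5 (P5)
  R5 @ bar0.0: opens on m3
  R4 @ bar1.0: C4/B4 M7 untreated
  R3 @ bar2.0: D5 above A4
  R4 @ bar2.0: B3/A4 m7 untreated
  R3 @ bar2.1: D5 above A4
  R3 @ bar2.2: D5 above A4
  R3 @ bar2.3: D5 above A4
  R2 @ bar3.0: B3/A4 m7 -> C4/G5 P5 similar
  R2 @ bar3.0: B4/D5 m3 -> B3/B4 P8 similar
  R3 @ bar3.0: C4 above B3
  R4 @ bar3.0: C4/B3 m2 untreated
  R4 @ bar3.0: C4/B4 M7 untreated
  R7 @ bar3.0: A4->G5 leap 10st
  R3 @ bar3.1: C4 above B3
  R3 @ bar3.2: C4 above B3
  R3 @ bar3.3: C4 above B3
  R8 @ bar4.0: penult P8 not 3rd/6th
  R1 @ bar5.0: G4/D5 P5 -> A4/E5 P5 similar
  R6 @ bar5.3: closes on m3

No (19 violations)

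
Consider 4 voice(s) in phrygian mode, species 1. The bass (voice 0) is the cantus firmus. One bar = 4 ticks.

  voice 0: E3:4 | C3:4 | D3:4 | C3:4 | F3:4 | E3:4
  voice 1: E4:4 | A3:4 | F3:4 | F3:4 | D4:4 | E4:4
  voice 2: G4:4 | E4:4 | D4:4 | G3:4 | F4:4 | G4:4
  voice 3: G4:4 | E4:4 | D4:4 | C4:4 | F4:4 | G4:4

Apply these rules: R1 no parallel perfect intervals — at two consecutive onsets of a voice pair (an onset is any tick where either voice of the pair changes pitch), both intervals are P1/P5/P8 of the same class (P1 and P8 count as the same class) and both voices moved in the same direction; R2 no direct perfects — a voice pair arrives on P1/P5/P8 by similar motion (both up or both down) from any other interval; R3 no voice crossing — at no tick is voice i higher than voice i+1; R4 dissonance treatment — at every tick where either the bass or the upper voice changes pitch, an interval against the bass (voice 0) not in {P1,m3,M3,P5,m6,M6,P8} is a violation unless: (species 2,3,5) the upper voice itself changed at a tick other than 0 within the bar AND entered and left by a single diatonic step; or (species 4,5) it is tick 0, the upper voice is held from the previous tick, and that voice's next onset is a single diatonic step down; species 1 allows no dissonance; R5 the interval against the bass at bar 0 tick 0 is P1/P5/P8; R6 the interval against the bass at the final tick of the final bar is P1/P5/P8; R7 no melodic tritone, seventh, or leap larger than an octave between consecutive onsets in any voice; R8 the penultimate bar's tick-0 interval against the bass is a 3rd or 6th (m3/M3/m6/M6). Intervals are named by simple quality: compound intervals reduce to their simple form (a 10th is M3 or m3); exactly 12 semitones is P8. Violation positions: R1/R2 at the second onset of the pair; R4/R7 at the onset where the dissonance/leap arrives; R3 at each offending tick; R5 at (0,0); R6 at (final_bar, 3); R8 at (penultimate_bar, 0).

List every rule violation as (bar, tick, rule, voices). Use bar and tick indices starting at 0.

bar 0: v0=E3 v1=E4 v2=G4 v3=G4 downbeat m3
bar 1: v0=C3 v1=A3 v2=E4 v3=E4 downbeat M3
bar 2: v0=D3 v1=F3 v2=D4 v3=D4 downbeat P8
bar 3: v0=C3 v1=F3 v2=G3 v3=C4 downbeat P8
bar 4: v0=F3 v1=D4 v2=F4 v3=F4 downbeat P8
bar 5: v0=E3 v1=E4 v2=G4 v3=G4 downbeat m3
  -> R5 @ bar 0 tick 0 v(0, 2): opens on m3
  -> R5 @ bar 0 tick 0 v(0, 3): opens on m3
  -> R1 @ bar 1 tick 0 v(2, 3): G4/G4 P1 -> E4/E4 P1 similar
  -> R2 @ bar 1 tick 0 v(1, 2): E4/G4 m3 -> A3/E4 P5 similar
  -> R2 @ bar 1 tick 0 v(1, 3): E4/G4 m3 -> A3/E4 P5 similar
  -> R1 @ bar 2 tick 0 v(2, 3): E4/E4 P1 -> D4/D4 P1 similar
  -> R1 @ bar 3 tick 0 v(0, 3): D3/D4 P8 -> C3/C4 P8 similar
  -> R2 @ bar 3 tick 0 v(0, 2): D3/D4 P8 -> C3/G3 P5 similar
  -> R4 @ bar 3 tick 0 v(0, 1): C3/F3 P4 untreated
  -> R1 @ bar 4 tick 0 v(0, 3): C3/C4 P8 -> F3/F4 P8 similar
  -> R2 @ bar 4 tick 0 v(0, 2): C3/G3 P5 -> F3/F4 P8 similar
  -> R2 @ bar 4 tick 0 v(2, 3): G3/C4 P4 -> F4/F4 P1 similar
  -> R7 @ bar 4 tick 0 v(2,): G3->F4 leap 10st
  -> R8 @ bar 4 tick 0 v(0, 2): penult P8 not 3rd/6th
  -> R8 @ bar 4 tick 0 v(0, 3): penult P8 not 3rd/6th
  -> R1 @ bar 5 tick 0 v(2, 3): F4/F4 P1 -> G4/G4 P1 similar
  -> R6 @ bar 5 tick 3 v(0, 2): closes on m3
  -> R6 @ bar 5 tick 3 v(0, 3): closes on m3

(0, 0, R5, (0, 2))
(0, 0, R5, (0, 3))
(1, 0, R1, (2, 3))
(1, 0, R2, (1, 2))
(1, 0, R2, (1, 3))
(2, 0, R1, (2, 3))
(3, 0, R1, (0, 3))
(3, 0, R2, (0, 2))
(3, 0, R4, (0, 1))
(4, 0, R1, (0, 3))
(4, 0, R2, (0, 2))
(4, 0, R2, (2, 3))
(4, 0, R7, (2,))
(4, 0, R8, (0, 2))
(4, 0, R8, (0, 3))
(5, 0, R1, (2, 3))
(5, 3, R6, (0, 2))
(5, 3, R6, (0, 3))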